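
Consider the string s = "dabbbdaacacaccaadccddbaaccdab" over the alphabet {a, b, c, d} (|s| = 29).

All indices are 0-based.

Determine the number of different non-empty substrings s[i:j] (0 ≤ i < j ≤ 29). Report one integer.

389

rank | idx | suffix
   0 |   6 | aacacaccaadccddbaaccdab
   1 |  22 | aaccdab
   2 |  14 | aadccddbaaccdab
   3 |  27 | ab
   4 |   1 | abbbdaacacaccaadccddbaaccdab
   5 |   7 | acacaccaadccddbaaccdab
   6 |   9 | acaccaadccddbaaccdab
   7 |  11 | accaadccddbaaccdab
   8 |  23 | accdab
   9 |  15 | adccddbaaccdab
  10 |  28 | b
  11 |  21 | baaccdab
  12 |   2 | bbbdaacacaccaadccddbaaccdab
  13 |   3 | bbdaacacaccaadccddbaaccdab
  14 |   4 | bdaacacaccaadccddbaaccdab
  15 |  13 | caadccddbaaccdab
  16 |   8 | cacaccaadccddbaaccdab
  17 |  10 | caccaadccddbaaccdab
  18 |  12 | ccaadccddbaaccdab
  19 |  24 | ccdab
  20 |  17 | ccddbaaccdab
  21 |  25 | cdab
  22 |  18 | cddbaaccdab
  23 |   5 | daacacaccaadccddbaaccdab
  24 |  26 | dab
  25 |   0 | dabbbdaacacaccaadccddbaaccdab
  26 |  20 | dbaaccdab
  27 |  16 | dccddbaaccdab
  28 |  19 | ddbaaccdab

SA = [6, 22, 14, 27, 1, 7, 9, 11, 23, 15, 28, 21, 2, 3, 4, 13, 8, 10, 12, 24, 17, 25, 18, 5, 26, 0, 20, 16, 19]
i: (SA[i-1],SA[i]) lcp shared
  1: (6,22) 3 'aac'
  2: (22,14) 2 'aa'
  3: (14,27) 1 'a'
  4: (27,1) 2 'ab'
  5: (1,7) 1 'a'
  6: (7,9) 4 'acac'
  7: (9,11) 2 'ac'
  8: (11,23) 3 'acc'
  9: (23,15) 1 'a'
  10: (15,28) 0 ''
  11: (28,21) 1 'b'
  12: (21,2) 1 'b'
  13: (2,3) 2 'bb'
  14: (3,4) 1 'b'
  15: (4,13) 0 ''
  16: (13,8) 2 'ca'
  17: (8,10) 3 'cac'
  18: (10,12) 1 'c'
  19: (12,24) 2 'cc'
  20: (24,17) 3 'ccd'
  21: (17,25) 1 'c'
  22: (25,18) 2 'cd'
  23: (18,5) 0 ''
  24: (5,26) 2 'da'
  25: (26,0) 3 'dab'
  26: (0,20) 1 'd'
  27: (20,16) 1 'd'
  28: (16,19) 1 'd'

n(n+1)/2 = 29·30/2 = 435
Σ LCP = 0 + 3 + 2 + 1 + 2 + 1 + 4 + 2 + 3 + 1 + 0 + 1 + 1 + 2 + 1 + 0 + 2 + 3 + 1 + 2 + 3 + 1 + 2 + 0 + 2 + 3 + 1 + 1 + 1 = 46
distinct = 435 − 46 = 389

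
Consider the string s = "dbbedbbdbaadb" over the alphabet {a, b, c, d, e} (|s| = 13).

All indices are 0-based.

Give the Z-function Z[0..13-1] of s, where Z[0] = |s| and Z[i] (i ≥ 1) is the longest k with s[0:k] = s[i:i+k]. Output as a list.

[13, 0, 0, 0, 3, 0, 0, 2, 0, 0, 0, 2, 0]

Z[0]=13
i=1: outside box; Z[1]=0
i=2: outside box; Z[2]=0
i=3: outside box; Z[3]=0
i=4: outside box; Z[4]=3 scan→box=[4,7)
i=5: min(r-i=2, Z[1]=0)=0; Z[5]=0
i=6: min(r-i=1, Z[2]=0)=0; Z[6]=0
i=7: outside box; Z[7]=2 scan→box=[7,9)
i=8: min(r-i=1, Z[1]=0)=0; Z[8]=0
i=9: outside box; Z[9]=0
i=10: outside box; Z[10]=0
i=11: outside box; Z[11]=2 scan→box=[11,13)
i=12: min(r-i=1, Z[1]=0)=0; Z[12]=0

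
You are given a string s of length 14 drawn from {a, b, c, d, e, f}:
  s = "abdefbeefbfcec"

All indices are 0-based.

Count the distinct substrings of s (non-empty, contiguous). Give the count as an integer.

94

rank→(start, suffix):
  0 → (0, 'abdefbeefbfcec')
  1 → (1, 'bdefbeefbfcec')
  2 → (5, 'beefbfcec')
  3 → (9, 'bfcec')
  4 → (13, 'c')
  5 → (11, 'cec')
  6 → (2, 'defbeefbfcec')
  7 → (12, 'ec')
  8 → (6, 'eefbfcec')
  9 → (3, 'efbeefbfcec')
  10 → (7, 'efbfcec')
  11 → (4, 'fbeefbfcec')
  12 → (8, 'fbfcec')
  13 → (10, 'fcec')

SA = [0, 1, 5, 9, 13, 11, 2, 12, 6, 3, 7, 4, 8, 10]
i: (SA[i-1],SA[i]) lcp shared
  1: (0,1) 0 ''
  2: (1,5) 1 'b'
  3: (5,9) 1 'b'
  4: (9,13) 0 ''
  5: (13,11) 1 'c'
  6: (11,2) 0 ''
  7: (2,12) 0 ''
  8: (12,6) 1 'e'
  9: (6,3) 1 'e'
  10: (3,7) 3 'efb'
  11: (7,4) 0 ''
  12: (4,8) 2 'fb'
  13: (8,10) 1 'f'

n(n+1)/2 = 14·15/2 = 105
Σ LCP = 0 + 0 + 1 + 1 + 0 + 1 + 0 + 0 + 1 + 1 + 3 + 0 + 2 + 1 = 11
distinct = 105 − 11 = 94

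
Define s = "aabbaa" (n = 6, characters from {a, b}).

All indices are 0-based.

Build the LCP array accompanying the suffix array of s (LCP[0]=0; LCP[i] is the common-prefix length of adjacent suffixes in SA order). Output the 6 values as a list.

[0, 1, 2, 1, 0, 1]

rank | idx | suffix
   0 |   5 | a
   1 |   4 | aa
   2 |   0 | aabbaa
   3 |   1 | abbaa
   4 |   3 | baa
   5 |   2 | bbaa

SA = [5, 4, 0, 1, 3, 2]
rank  pair      lcp
   1  s[5:],s[4:]  1  'a'
   2  s[4:],s[0:]  2  'aa'
   3  s[0:],s[1:]  1  'a'
   4  s[1:],s[3:]  0  ''
   5  s[3:],s[2:]  1  'b'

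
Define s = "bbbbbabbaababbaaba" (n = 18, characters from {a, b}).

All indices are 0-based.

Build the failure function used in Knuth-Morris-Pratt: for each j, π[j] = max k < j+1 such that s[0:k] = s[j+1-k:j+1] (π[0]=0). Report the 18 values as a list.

π[0] = 0
j=1 s[j]='b': π[1]=1 (border 'b')
j=2 s[j]='b': π[2]=2 (border 'bb')
j=3 s[j]='b': π[3]=3 (border 'bbb')
j=4 s[j]='b': π[4]=4 (border 'bbbb')
j=5 s[j]='a': k: 4→3→2→1→0; π[5]=0 (border '')
j=6 s[j]='b': π[6]=1 (border 'b')
j=7 s[j]='b': π[7]=2 (border 'bb')
j=8 s[j]='a': k: 2→1→0; π[8]=0 (border '')
j=9 s[j]='a': π[9]=0 (border '')
j=10 s[j]='b': π[10]=1 (border 'b')
j=11 s[j]='a': k: 1→0; π[11]=0 (border '')
j=12 s[j]='b': π[12]=1 (border 'b')
j=13 s[j]='b': π[13]=2 (border 'bb')
j=14 s[j]='a': k: 2→1→0; π[14]=0 (border '')
j=15 s[j]='a': π[15]=0 (border '')
j=16 s[j]='b': π[16]=1 (border 'b')
j=17 s[j]='a': k: 1→0; π[17]=0 (border '')

[0, 1, 2, 3, 4, 0, 1, 2, 0, 0, 1, 0, 1, 2, 0, 0, 1, 0]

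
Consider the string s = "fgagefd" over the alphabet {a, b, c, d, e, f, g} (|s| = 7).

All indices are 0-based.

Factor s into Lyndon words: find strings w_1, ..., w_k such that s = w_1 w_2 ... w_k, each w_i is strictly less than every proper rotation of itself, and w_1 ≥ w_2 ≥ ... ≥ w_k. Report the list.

["fg", "agefd"]

emit factor 1: 'fg' (i=0, period=2)
emit factor 2: 'agefd' (i=2, period=5)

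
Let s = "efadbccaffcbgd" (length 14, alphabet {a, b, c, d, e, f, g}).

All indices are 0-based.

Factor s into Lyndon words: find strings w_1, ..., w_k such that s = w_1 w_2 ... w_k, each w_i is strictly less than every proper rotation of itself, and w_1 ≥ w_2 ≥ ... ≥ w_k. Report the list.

emit factor 1: 'ef' (i=0, period=2)
emit factor 2: 'adbccaffcbgd' (i=2, period=12)

["ef", "adbccaffcbgd"]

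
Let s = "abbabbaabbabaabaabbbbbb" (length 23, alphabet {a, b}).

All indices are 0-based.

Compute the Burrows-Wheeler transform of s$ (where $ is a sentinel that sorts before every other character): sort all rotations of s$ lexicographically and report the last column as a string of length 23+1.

bbbbbaba$abababbbaaabbba

rank  rotation                  last
    0  $abbabbaabbabaabaabbbbbb  b
    1  aabaabbbbbb$abbabbaabbab  b
    2  aabbabaabaabbbbbb$abbabb  b
    3  aabbbbbb$abbabbaabbabaab  b
    4  abaabaabbbbbb$abbabbaabb  b
    5  abaabbbbbb$abbabbaabbaba  a
    6  abbaabbabaabaabbbbbb$abb  b
    7  abbabaabaabbbbbb$abbabba  a
    8  abbabbaabbabaabaabbbbbb$  $
    9  abbbbbb$abbabbaabbabaaba  a
   10  b$abbabbaabbabaabaabbbbb  b
   11  baabaabbbbbb$abbabbaabba  a
   12  baabbabaabaabbbbbb$abbab  b
   13  baabbbbbb$abbabbaabbabaa  a
   14  babaabaabbbbbb$abbabbaab  b
   15  babbaabbabaabaabbbbbb$ab  b
   16  bb$abbabbaabbabaabaabbbb  b
   17  bbaabbabaabaabbbbbb$abba  a
   18  bbabaabaabbbbbb$abbabbaa  a
   19  bbabbaabbabaabaabbbbbb$a  a
   20  bbb$abbabbaabbabaabaabbb  b
   21  bbbb$abbabbaabbabaabaabb  b
   22  bbbbb$abbabbaabbabaabaab  b
   23  bbbbbb$abbabbaabbabaabaa  a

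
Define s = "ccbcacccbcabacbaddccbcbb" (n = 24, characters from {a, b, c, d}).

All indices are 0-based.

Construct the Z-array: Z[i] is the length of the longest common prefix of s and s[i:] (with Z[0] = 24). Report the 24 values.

[24, 1, 0, 1, 0, 2, 5, 1, 0, 1, 0, 0, 0, 1, 0, 0, 0, 0, 4, 1, 0, 1, 0, 0]

Z[0]=24
i=1: i≥r, start 0; Z[1]=1 scan→box=[1,2)
i=2: i≥r, start 0; Z[2]=0
i=3: i≥r, start 0; Z[3]=1 scan→box=[3,4)
i=4: i≥r, start 0; Z[4]=0
i=5: i≥r, start 0; Z[5]=2 scan→box=[5,7)
i=6: min(r-i=1, Z[1]=1)=1; Z[6]=5 scan→box=[6,11)
i=7: min(r-i=4, Z[1]=1)=1; Z[7]=1
i=8: min(r-i=3, Z[2]=0)=0; Z[8]=0
i=9: min(r-i=2, Z[3]=1)=1; Z[9]=1
i=10: min(r-i=1, Z[4]=0)=0; Z[10]=0
i=11: i≥r, start 0; Z[11]=0
i=12: i≥r, start 0; Z[12]=0
i=13: i≥r, start 0; Z[13]=1 scan→box=[13,14)
i=14: i≥r, start 0; Z[14]=0
i=15: i≥r, start 0; Z[15]=0
i=16: i≥r, start 0; Z[16]=0
i=17: i≥r, start 0; Z[17]=0
i=18: i≥r, start 0; Z[18]=4 scan→box=[18,22)
i=19: min(r-i=3, Z[1]=1)=1; Z[19]=1
i=20: min(r-i=2, Z[2]=0)=0; Z[20]=0
i=21: min(r-i=1, Z[3]=1)=1; Z[21]=1
i=22: i≥r, start 0; Z[22]=0
i=23: i≥r, start 0; Z[23]=0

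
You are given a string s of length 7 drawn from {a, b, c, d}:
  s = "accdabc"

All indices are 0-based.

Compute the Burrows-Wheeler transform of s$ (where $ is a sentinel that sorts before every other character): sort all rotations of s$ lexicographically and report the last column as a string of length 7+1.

cd$abacc

rank  rotation  last
    0  $accdabc  c
    1  abc$accd  d
    2  accdabc$  $
    3  bc$accda  a
    4  c$accdab  b
    5  ccdabc$a  a
    6  cdabc$ac  c
    7  dabc$acc  c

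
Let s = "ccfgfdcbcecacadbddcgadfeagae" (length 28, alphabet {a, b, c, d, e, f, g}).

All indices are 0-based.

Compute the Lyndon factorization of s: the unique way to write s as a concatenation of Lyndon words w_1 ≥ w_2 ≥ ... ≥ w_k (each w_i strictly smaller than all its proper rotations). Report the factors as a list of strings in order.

["ccfgfd", "c", "bcec", "acadbddcgadfeagae"]

emit factor 1: 'ccfgfd' (i=0, period=6)
emit factor 2: 'c' (i=6, period=1)
emit factor 3: 'bcec' (i=7, period=4)
emit factor 4: 'acadbddcgadfeagae' (i=11, period=17)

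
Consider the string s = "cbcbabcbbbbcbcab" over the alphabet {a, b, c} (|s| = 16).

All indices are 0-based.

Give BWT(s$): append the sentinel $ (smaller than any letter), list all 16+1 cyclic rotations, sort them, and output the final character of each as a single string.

bcbaccbbccabbbbb$

rank  rotation           last
    0  $cbcbabcbbbbcbcab  b
    1  ab$cbcbabcbbbbcbc  c
    2  abcbbbbcbcab$cbcb  b
    3  b$cbcbabcbbbbcbca  a
    4  babcbbbbcbcab$cbc  c
    5  bbbbcbcab$cbcbabc  c
    6  bbbcbcab$cbcbabcb  b
    7  bbcbcab$cbcbabcbb  b
    8  bcab$cbcbabcbbbbc  c
    9  bcbabcbbbbcbcab$c  c
   10  bcbbbbcbcab$cbcba  a
   11  bcbcab$cbcbabcbbb  b
   12  cab$cbcbabcbbbbcb  b
   13  cbabcbbbbcbcab$cb  b
   14  cbbbbcbcab$cbcbab  b
   15  cbcab$cbcbabcbbbb  b
   16  cbcbabcbbbbcbcab$  $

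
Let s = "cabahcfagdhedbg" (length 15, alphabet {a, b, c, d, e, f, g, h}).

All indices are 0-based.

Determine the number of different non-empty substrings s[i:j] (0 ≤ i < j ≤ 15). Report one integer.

rank | idx | suffix
   0 |   1 | abahcfagdhedbg
   1 |   7 | agdhedbg
   2 |   3 | ahcfagdhedbg
   3 |   2 | bahcfagdhedbg
   4 |  13 | bg
   5 |   0 | cabahcfagdhedbg
   6 |   5 | cfagdhedbg
   7 |  12 | dbg
   8 |   9 | dhedbg
   9 |  11 | edbg
  10 |   6 | fagdhedbg
  11 |  14 | g
  12 |   8 | gdhedbg
  13 |   4 | hcfagdhedbg
  14 |  10 | hedbg

SA = [1, 7, 3, 2, 13, 0, 5, 12, 9, 11, 6, 14, 8, 4, 10]
[i] adj suffixes → lcp
  [1] 1/7 → 1 ('a')
  [2] 7/3 → 1 ('a')
  [3] 3/2 → 0 ('')
  [4] 2/13 → 1 ('b')
  [5] 13/0 → 0 ('')
  [6] 0/5 → 1 ('c')
  [7] 5/12 → 0 ('')
  [8] 12/9 → 1 ('d')
  [9] 9/11 → 0 ('')
  [10] 11/6 → 0 ('')
  [11] 6/14 → 0 ('')
  [12] 14/8 → 1 ('g')
  [13] 8/4 → 0 ('')
  [14] 4/10 → 1 ('h')

n(n+1)/2 = 15·16/2 = 120
Σ LCP = 0 + 1 + 1 + 0 + 1 + 0 + 1 + 0 + 1 + 0 + 0 + 0 + 1 + 0 + 1 = 7
distinct = 120 − 7 = 113

113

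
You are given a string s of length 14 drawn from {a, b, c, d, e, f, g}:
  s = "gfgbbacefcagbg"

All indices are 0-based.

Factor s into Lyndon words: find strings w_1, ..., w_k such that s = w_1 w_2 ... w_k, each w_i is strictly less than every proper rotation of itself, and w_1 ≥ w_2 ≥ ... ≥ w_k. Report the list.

["g", "fg", "b", "b", "acefcagbg"]

emit factor 1: 'g' (i=0, period=1)
emit factor 2: 'fg' (i=1, period=2)
emit factor 3: 'b' (i=3, period=1)
emit factor 4: 'b' (i=4, period=1)
emit factor 5: 'acefcagbg' (i=5, period=9)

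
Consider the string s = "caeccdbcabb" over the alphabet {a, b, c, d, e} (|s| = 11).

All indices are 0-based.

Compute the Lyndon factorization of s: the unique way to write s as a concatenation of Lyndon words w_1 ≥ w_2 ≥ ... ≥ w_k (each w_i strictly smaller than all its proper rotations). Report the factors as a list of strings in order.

emit factor 1: 'c' (i=0, period=1)
emit factor 2: 'aeccdbc' (i=1, period=7)
emit factor 3: 'abb' (i=8, period=3)

["c", "aeccdbc", "abb"]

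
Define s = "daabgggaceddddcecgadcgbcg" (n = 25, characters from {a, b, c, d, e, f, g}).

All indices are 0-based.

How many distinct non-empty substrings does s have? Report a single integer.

rank | idx | suffix
   0 |   1 | aabgggaceddddcecgadcgbcg
   1 |   2 | abgggaceddddcecgadcgbcg
   2 |   7 | aceddddcecgadcgbcg
   3 |  18 | adcgbcg
   4 |  22 | bcg
   5 |   3 | bgggaceddddcecgadcgbcg
   6 |  14 | cecgadcgbcg
   7 |   8 | ceddddcecgadcgbcg
   8 |  23 | cg
   9 |  16 | cgadcgbcg
  10 |  20 | cgbcg
  11 |   0 | daabgggaceddddcecgadcgbcg
  12 |  13 | dcecgadcgbcg
  13 |  19 | dcgbcg
  14 |  12 | ddcecgadcgbcg
  15 |  11 | dddcecgadcgbcg
  16 |  10 | ddddcecgadcgbcg
  17 |  15 | ecgadcgbcg
  18 |   9 | eddddcecgadcgbcg
  19 |  24 | g
  20 |   6 | gaceddddcecgadcgbcg
  21 |  17 | gadcgbcg
  22 |  21 | gbcg
  23 |   5 | ggaceddddcecgadcgbcg
  24 |   4 | gggaceddddcecgadcgbcg

SA = [1, 2, 7, 18, 22, 3, 14, 8, 23, 16, 20, 0, 13, 19, 12, 11, 10, 15, 9, 24, 6, 17, 21, 5, 4]
[i] adj suffixes → lcp
  [1] 1/2 → 1 ('a')
  [2] 2/7 → 1 ('a')
  [3] 7/18 → 1 ('a')
  [4] 18/22 → 0 ('')
  [5] 22/3 → 1 ('b')
  [6] 3/14 → 0 ('')
  [7] 14/8 → 2 ('ce')
  [8] 8/23 → 1 ('c')
  [9] 23/16 → 2 ('cg')
  [10] 16/20 → 2 ('cg')
  [11] 20/0 → 0 ('')
  [12] 0/13 → 1 ('d')
  [13] 13/19 → 2 ('dc')
  [14] 19/12 → 1 ('d')
  [15] 12/11 → 2 ('dd')
  [16] 11/10 → 3 ('ddd')
  [17] 10/15 → 0 ('')
  [18] 15/9 → 1 ('e')
  [19] 9/24 → 0 ('')
  [20] 24/6 → 1 ('g')
  [21] 6/17 → 2 ('ga')
  [22] 17/21 → 1 ('g')
  [23] 21/5 → 1 ('g')
  [24] 5/4 → 2 ('gg')

n(n+1)/2 = 25·26/2 = 325
Σ LCP = 0 + 1 + 1 + 1 + 0 + 1 + 0 + 2 + 1 + 2 + 2 + 0 + 1 + 2 + 1 + 2 + 3 + 0 + 1 + 0 + 1 + 2 + 1 + 1 + 2 = 28
distinct = 325 − 28 = 297

297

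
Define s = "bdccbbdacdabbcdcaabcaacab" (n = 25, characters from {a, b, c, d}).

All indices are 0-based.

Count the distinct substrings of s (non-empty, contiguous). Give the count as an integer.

rank→(start, suffix):
  0 → (16, 'aabcaacab')
  1 → (20, 'aacab')
  2 → (23, 'ab')
  3 → (10, 'abbcdcaabcaacab')
  4 → (17, 'abcaacab')
  5 → (21, 'acab')
  6 → (7, 'acdabbcdcaabcaacab')
  7 → (24, 'b')
  8 → (11, 'bbcdcaabcaacab')
  9 → (4, 'bbdacdabbcdcaabcaacab')
  10 → (18, 'bcaacab')
  11 → (12, 'bcdcaabcaacab')
  12 → (5, 'bdacdabbcdcaabcaacab')
  13 → (0, 'bdccbbdacdabbcdcaabcaacab')
  14 → (15, 'caabcaacab')
  15 → (19, 'caacab')
  16 → (22, 'cab')
  17 → (3, 'cbbdacdabbcdcaabcaacab')
  18 → (2, 'ccbbdacdabbcdcaabcaacab')
  19 → (8, 'cdabbcdcaabcaacab')
  20 → (13, 'cdcaabcaacab')
  21 → (9, 'dabbcdcaabcaacab')
  22 → (6, 'dacdabbcdcaabcaacab')
  23 → (14, 'dcaabcaacab')
  24 → (1, 'dccbbdacdabbcdcaabcaacab')

SA = [16, 20, 23, 10, 17, 21, 7, 24, 11, 4, 18, 12, 5, 0, 15, 19, 22, 3, 2, 8, 13, 9, 6, 14, 1]
i: (SA[i-1],SA[i]) lcp shared
  1: (16,20) 2 'aa'
  2: (20,23) 1 'a'
  3: (23,10) 2 'ab'
  4: (10,17) 2 'ab'
  5: (17,21) 1 'a'
  6: (21,7) 2 'ac'
  7: (7,24) 0 ''
  8: (24,11) 1 'b'
  9: (11,4) 2 'bb'
  10: (4,18) 1 'b'
  11: (18,12) 2 'bc'
  12: (12,5) 1 'b'
  13: (5,0) 2 'bd'
  14: (0,15) 0 ''
  15: (15,19) 3 'caa'
  16: (19,22) 2 'ca'
  17: (22,3) 1 'c'
  18: (3,2) 1 'c'
  19: (2,8) 1 'c'
  20: (8,13) 2 'cd'
  21: (13,9) 0 ''
  22: (9,6) 2 'da'
  23: (6,14) 1 'd'
  24: (14,1) 2 'dc'

n(n+1)/2 = 25·26/2 = 325
Σ LCP = 0 + 2 + 1 + 2 + 2 + 1 + 2 + 0 + 1 + 2 + 1 + 2 + 1 + 2 + 0 + 3 + 2 + 1 + 1 + 1 + 2 + 0 + 2 + 1 + 2 = 34
distinct = 325 − 34 = 291

291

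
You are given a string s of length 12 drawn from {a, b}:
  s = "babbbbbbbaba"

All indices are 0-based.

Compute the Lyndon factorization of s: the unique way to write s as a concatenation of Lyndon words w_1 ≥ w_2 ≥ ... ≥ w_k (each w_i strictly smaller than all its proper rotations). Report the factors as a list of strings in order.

emit factor 1: 'b' (i=0, period=1)
emit factor 2: 'abbbbbbb' (i=1, period=8)
emit factor 3: 'ab' (i=9, period=2)
emit factor 4: 'a' (i=11, period=1)

["b", "abbbbbbb", "ab", "a"]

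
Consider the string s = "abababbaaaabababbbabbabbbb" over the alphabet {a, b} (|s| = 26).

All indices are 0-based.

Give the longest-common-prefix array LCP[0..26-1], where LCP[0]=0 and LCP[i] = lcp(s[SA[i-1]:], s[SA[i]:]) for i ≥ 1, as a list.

[0, 3, 2, 1, 7, 4, 5, 2, 4, 3, 4, 0, 1, 2, 6, 3, 5, 4, 5, 1, 2, 3, 5, 2, 3, 3]

rank | idx | suffix
   0 |   7 | aaaabababbbabbabbbb
   1 |   8 | aaabababbbabbabbbb
   2 |   9 | aabababbbabbabbbb
   3 |   0 | abababbaaaabababbbabbabbbb
   4 |  10 | abababbbabbabbbb
   5 |   2 | ababbaaaabababbbabbabbbb
   6 |  12 | ababbbabbabbbb
   7 |   4 | abbaaaabababbbabbabbbb
   8 |  18 | abbabbbb
   9 |  14 | abbbabbabbbb
  10 |  21 | abbbb
  11 |  25 | b
  12 |   6 | baaaabababbbabbabbbb
  13 |   1 | bababbaaaabababbbabbabbbb
  14 |  11 | bababbbabbabbbb
  15 |   3 | babbaaaabababbbabbabbbb
  16 |  17 | babbabbbb
  17 |  13 | babbbabbabbbb
  18 |  20 | babbbb
  19 |  24 | bb
  20 |   5 | bbaaaabababbbabbabbbb
  21 |  16 | bbabbabbbb
  22 |  19 | bbabbbb
  23 |  23 | bbb
  24 |  15 | bbbabbabbbb
  25 |  22 | bbbb

SA = [7, 8, 9, 0, 10, 2, 12, 4, 18, 14, 21, 25, 6, 1, 11, 3, 17, 13, 20, 24, 5, 16, 19, 23, 15, 22]
i: (SA[i-1],SA[i]) lcp shared
  1: (7,8) 3 'aaa'
  2: (8,9) 2 'aa'
  3: (9,0) 1 'a'
  4: (0,10) 7 'abababb'
  5: (10,2) 4 'abab'
  6: (2,12) 5 'ababb'
  7: (12,4) 2 'ab'
  8: (4,18) 4 'abba'
  9: (18,14) 3 'abb'
  10: (14,21) 4 'abbb'
  11: (21,25) 0 ''
  12: (25,6) 1 'b'
  13: (6,1) 2 'ba'
  14: (1,11) 6 'bababb'
  15: (11,3) 3 'bab'
  16: (3,17) 5 'babba'
  17: (17,13) 4 'babb'
  18: (13,20) 5 'babbb'
  19: (20,24) 1 'b'
  20: (24,5) 2 'bb'
  21: (5,16) 3 'bba'
  22: (16,19) 5 'bbabb'
  23: (19,23) 2 'bb'
  24: (23,15) 3 'bbb'
  25: (15,22) 3 'bbb'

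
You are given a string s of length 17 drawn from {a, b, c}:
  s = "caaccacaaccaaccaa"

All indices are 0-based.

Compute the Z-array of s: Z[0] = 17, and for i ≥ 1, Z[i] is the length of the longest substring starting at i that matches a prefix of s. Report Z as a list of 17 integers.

[17, 0, 0, 1, 2, 0, 6, 0, 0, 1, 6, 0, 0, 1, 3, 0, 0]

Z[0]=17
i=1: i≥r, start 0; Z[1]=0
i=2: i≥r, start 0; Z[2]=0
i=3: i≥r, start 0; Z[3]=1 grow→box=[3,4)
i=4: i≥r, start 0; Z[4]=2 grow→box=[4,6)
i=5: min(r-i=1, Z[1]=0)=0; Z[5]=0
i=6: i≥r, start 0; Z[6]=6 grow→box=[6,12)
i=7: min(r-i=5, Z[1]=0)=0; Z[7]=0
i=8: min(r-i=4, Z[2]=0)=0; Z[8]=0
i=9: min(r-i=3, Z[3]=1)=1; Z[9]=1
i=10: min(r-i=2, Z[4]=2)=2; Z[10]=6 grow→box=[10,16)
i=11: min(r-i=5, Z[1]=0)=0; Z[11]=0
i=12: min(r-i=4, Z[2]=0)=0; Z[12]=0
i=13: min(r-i=3, Z[3]=1)=1; Z[13]=1
i=14: min(r-i=2, Z[4]=2)=2; Z[14]=3 grow→box=[14,17)
i=15: min(r-i=2, Z[1]=0)=0; Z[15]=0
i=16: min(r-i=1, Z[2]=0)=0; Z[16]=0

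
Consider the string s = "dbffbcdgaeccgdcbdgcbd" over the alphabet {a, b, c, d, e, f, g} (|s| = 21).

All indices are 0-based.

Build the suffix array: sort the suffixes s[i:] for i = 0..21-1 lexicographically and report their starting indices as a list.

sorted suffixes:
  #0 SA[0]=8  'aeccgdcbdgcbd'
  #1 SA[1]=4  'bcdgaeccgdcbdgcbd'
  #2 SA[2]=19  'bd'
  #3 SA[3]=15  'bdgcbd'
  #4 SA[4]=1  'bffbcdgaeccgdcbdgcbd'
  #5 SA[5]=18  'cbd'
  #6 SA[6]=14  'cbdgcbd'
  #7 SA[7]=10  'ccgdcbdgcbd'
  #8 SA[8]=5  'cdgaeccgdcbdgcbd'
  #9 SA[9]=11  'cgdcbdgcbd'
  #10 SA[10]=20  'd'
  #11 SA[11]=0  'dbffbcdgaeccgdcbdgcbd'
  #12 SA[12]=13  'dcbdgcbd'
  #13 SA[13]=6  'dgaeccgdcbdgcbd'
  #14 SA[14]=16  'dgcbd'
  #15 SA[15]=9  'eccgdcbdgcbd'
  #16 SA[16]=3  'fbcdgaeccgdcbdgcbd'
  #17 SA[17]=2  'ffbcdgaeccgdcbdgcbd'
  #18 SA[18]=7  'gaeccgdcbdgcbd'
  #19 SA[19]=17  'gcbd'
  #20 SA[20]=12  'gdcbdgcbd'

[8, 4, 19, 15, 1, 18, 14, 10, 5, 11, 20, 0, 13, 6, 16, 9, 3, 2, 7, 17, 12]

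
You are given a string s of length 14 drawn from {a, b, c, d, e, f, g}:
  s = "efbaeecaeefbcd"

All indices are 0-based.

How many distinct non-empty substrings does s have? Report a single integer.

rank | idx | suffix
   0 |   3 | aeecaeefbcd
   1 |   7 | aeefbcd
   2 |   2 | baeecaeefbcd
   3 |  11 | bcd
   4 |   6 | caeefbcd
   5 |  12 | cd
   6 |  13 | d
   7 |   5 | ecaeefbcd
   8 |   4 | eecaeefbcd
   9 |   8 | eefbcd
  10 |   0 | efbaeecaeefbcd
  11 |   9 | efbcd
  12 |   1 | fbaeecaeefbcd
  13 |  10 | fbcd

SA = [3, 7, 2, 11, 6, 12, 13, 5, 4, 8, 0, 9, 1, 10]
i: (SA[i-1],SA[i]) lcp shared
  1: (3,7) 3 'aee'
  2: (7,2) 0 ''
  3: (2,11) 1 'b'
  4: (11,6) 0 ''
  5: (6,12) 1 'c'
  6: (12,13) 0 ''
  7: (13,5) 0 ''
  8: (5,4) 1 'e'
  9: (4,8) 2 'ee'
  10: (8,0) 1 'e'
  11: (0,9) 3 'efb'
  12: (9,1) 0 ''
  13: (1,10) 2 'fb'

n(n+1)/2 = 14·15/2 = 105
Σ LCP = 0 + 3 + 0 + 1 + 0 + 1 + 0 + 0 + 1 + 2 + 1 + 3 + 0 + 2 = 14
distinct = 105 − 14 = 91

91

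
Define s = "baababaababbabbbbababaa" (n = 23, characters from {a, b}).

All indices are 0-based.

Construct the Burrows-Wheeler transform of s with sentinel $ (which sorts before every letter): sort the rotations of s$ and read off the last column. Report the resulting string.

aabbbbbbaabba$aaababbaba

rank  rotation                  last
    0  $baababaababbabbbbababaa  a
    1  a$baababaababbabbbbababa  a
    2  aa$baababaababbabbbbabab  b
    3  aababaababbabbbbababaa$b  b
    4  aababbabbbbababaa$baabab  b
    5  abaa$baababaababbabbbbab  b
    6  abaababbabbbbababaa$baab  b
    7  ababaa$baababaababbabbbb  b
    8  ababaababbabbbbababaa$ba  a
    9  ababbabbbbababaa$baababa  a
   10  abbabbbbababaa$baababaab  b
   11  abbbbababaa$baababaababb  b
   12  baa$baababaababbabbbbaba  a
   13  baababaababbabbbbababaa$  $
   14  baababbabbbbababaa$baaba  a
   15  babaa$baababaababbabbbba  a
   16  babaababbabbbbababaa$baa  a
   17  bababaa$baababaababbabbb  b
   18  babbabbbbababaa$baababaa  a
   19  babbbbababaa$baababaabab  b
   20  bbababaa$baababaababbabb  b
   21  bbabbbbababaa$baababaaba  a
   22  bbbababaa$baababaababbab  b
   23  bbbbababaa$baababaababba  a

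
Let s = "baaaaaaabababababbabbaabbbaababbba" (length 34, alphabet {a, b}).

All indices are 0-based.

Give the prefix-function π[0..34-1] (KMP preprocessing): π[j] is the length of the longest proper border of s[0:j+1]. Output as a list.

[0, 0, 0, 0, 0, 0, 0, 0, 1, 2, 1, 2, 1, 2, 1, 2, 1, 1, 2, 1, 1, 2, 3, 1, 1, 1, 2, 3, 1, 2, 1, 1, 1, 2]

π[0] = 0
j=1 s[j]='a': π[1]=0 (border '')
j=2 s[j]='a': π[2]=0 (border '')
j=3 s[j]='a': π[3]=0 (border '')
j=4 s[j]='a': π[4]=0 (border '')
j=5 s[j]='a': π[5]=0 (border '')
j=6 s[j]='a': π[6]=0 (border '')
j=7 s[j]='a': π[7]=0 (border '')
j=8 s[j]='b': π[8]=1 (border 'b')
j=9 s[j]='a': π[9]=2 (border 'ba')
j=10 s[j]='b': k: 2→0; π[10]=1 (border 'b')
j=11 s[j]='a': π[11]=2 (border 'ba')
j=12 s[j]='b': k: 2→0; π[12]=1 (border 'b')
j=13 s[j]='a': π[13]=2 (border 'ba')
j=14 s[j]='b': k: 2→0; π[14]=1 (border 'b')
j=15 s[j]='a': π[15]=2 (border 'ba')
j=16 s[j]='b': k: 2→0; π[16]=1 (border 'b')
j=17 s[j]='b': k: 1→0; π[17]=1 (border 'b')
j=18 s[j]='a': π[18]=2 (border 'ba')
j=19 s[j]='b': k: 2→0; π[19]=1 (border 'b')
j=20 s[j]='b': k: 1→0; π[20]=1 (border 'b')
j=21 s[j]='a': π[21]=2 (border 'ba')
j=22 s[j]='a': π[22]=3 (border 'baa')
j=23 s[j]='b': k: 3→0; π[23]=1 (border 'b')
j=24 s[j]='b': k: 1→0; π[24]=1 (border 'b')
j=25 s[j]='b': k: 1→0; π[25]=1 (border 'b')
j=26 s[j]='a': π[26]=2 (border 'ba')
j=27 s[j]='a': π[27]=3 (border 'baa')
j=28 s[j]='b': k: 3→0; π[28]=1 (border 'b')
j=29 s[j]='a': π[29]=2 (border 'ba')
j=30 s[j]='b': k: 2→0; π[30]=1 (border 'b')
j=31 s[j]='b': k: 1→0; π[31]=1 (border 'b')
j=32 s[j]='b': k: 1→0; π[32]=1 (border 'b')
j=33 s[j]='a': π[33]=2 (border 'ba')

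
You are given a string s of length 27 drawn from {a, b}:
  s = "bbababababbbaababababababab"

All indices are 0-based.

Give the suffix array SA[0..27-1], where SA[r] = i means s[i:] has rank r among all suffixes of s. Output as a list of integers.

rank | idx | suffix
   0 |  12 | aababababababab
   1 |  25 | ab
   2 |  23 | abab
   3 |  21 | ababab
   4 |  19 | abababab
   5 |  17 | ababababab
   6 |  15 | abababababab
   7 |  13 | ababababababab
   8 |   2 | ababababbbaababababababab
   9 |   4 | abababbbaababababababab
  10 |   6 | ababbbaababababababab
  11 |   8 | abbbaababababababab
  12 |  26 | b
  13 |  11 | baababababababab
  14 |  24 | bab
  15 |  22 | babab
  16 |  20 | bababab
  17 |  18 | babababab
  18 |  16 | bababababab
  19 |  14 | babababababab
  20 |   1 | bababababbbaababababababab
  21 |   3 | babababbbaababababababab
  22 |   5 | bababbbaababababababab
  23 |   7 | babbbaababababababab
  24 |  10 | bbaababababababab
  25 |   0 | bbababababbbaababababababab
  26 |   9 | bbbaababababababab

[12, 25, 23, 21, 19, 17, 15, 13, 2, 4, 6, 8, 26, 11, 24, 22, 20, 18, 16, 14, 1, 3, 5, 7, 10, 0, 9]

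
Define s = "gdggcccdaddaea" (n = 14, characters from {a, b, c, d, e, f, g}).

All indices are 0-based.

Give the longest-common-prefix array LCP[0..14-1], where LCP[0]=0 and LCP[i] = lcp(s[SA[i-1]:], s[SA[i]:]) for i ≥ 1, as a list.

[0, 1, 1, 0, 2, 1, 0, 2, 1, 1, 0, 0, 1, 1]

sorted suffixes:
  #0 SA[0]=13  'a'
  #1 SA[1]=8  'addaea'
  #2 SA[2]=11  'aea'
  #3 SA[3]=4  'cccdaddaea'
  #4 SA[4]=5  'ccdaddaea'
  #5 SA[5]=6  'cdaddaea'
  #6 SA[6]=7  'daddaea'
  #7 SA[7]=10  'daea'
  #8 SA[8]=9  'ddaea'
  #9 SA[9]=1  'dggcccdaddaea'
  #10 SA[10]=12  'ea'
  #11 SA[11]=3  'gcccdaddaea'
  #12 SA[12]=0  'gdggcccdaddaea'
  #13 SA[13]=2  'ggcccdaddaea'

SA = [13, 8, 11, 4, 5, 6, 7, 10, 9, 1, 12, 3, 0, 2]
[i] adj suffixes → lcp
  [1] 13/8 → 1 ('a')
  [2] 8/11 → 1 ('a')
  [3] 11/4 → 0 ('')
  [4] 4/5 → 2 ('cc')
  [5] 5/6 → 1 ('c')
  [6] 6/7 → 0 ('')
  [7] 7/10 → 2 ('da')
  [8] 10/9 → 1 ('d')
  [9] 9/1 → 1 ('d')
  [10] 1/12 → 0 ('')
  [11] 12/3 → 0 ('')
  [12] 3/0 → 1 ('g')
  [13] 0/2 → 1 ('g')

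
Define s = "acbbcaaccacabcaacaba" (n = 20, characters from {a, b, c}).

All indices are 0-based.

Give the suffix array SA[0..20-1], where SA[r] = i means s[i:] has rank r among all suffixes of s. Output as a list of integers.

rank | idx | suffix
   0 |  19 | a
   1 |  14 | aacaba
   2 |   5 | aaccacabcaacaba
   3 |  17 | aba
   4 |  11 | abcaacaba
   5 |  15 | acaba
   6 |   9 | acabcaacaba
   7 |   0 | acbbcaaccacabcaacaba
   8 |   6 | accacabcaacaba
   9 |  18 | ba
  10 |   2 | bbcaaccacabcaacaba
  11 |  12 | bcaacaba
  12 |   3 | bcaaccacabcaacaba
  13 |  13 | caacaba
  14 |   4 | caaccacabcaacaba
  15 |  16 | caba
  16 |  10 | cabcaacaba
  17 |   8 | cacabcaacaba
  18 |   1 | cbbcaaccacabcaacaba
  19 |   7 | ccacabcaacaba

[19, 14, 5, 17, 11, 15, 9, 0, 6, 18, 2, 12, 3, 13, 4, 16, 10, 8, 1, 7]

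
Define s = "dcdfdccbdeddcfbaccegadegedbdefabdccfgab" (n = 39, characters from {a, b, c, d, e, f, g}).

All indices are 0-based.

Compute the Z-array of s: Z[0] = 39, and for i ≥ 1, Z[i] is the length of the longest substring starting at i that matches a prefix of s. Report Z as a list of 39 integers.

[39, 0, 1, 0, 2, 0, 0, 0, 1, 0, 1, 2, 0, 0, 0, 0, 0, 0, 0, 0, 0, 1, 0, 0, 0, 1, 0, 1, 0, 0, 0, 0, 2, 0, 0, 0, 0, 0, 0]

Z[0]=39
i=1: outside box; Z[1]=0
i=2: outside box; Z[2]=1 grow→box=[2,3)
i=3: outside box; Z[3]=0
i=4: outside box; Z[4]=2 grow→box=[4,6)
i=5: min(r-i=1, Z[1]=0)=0; Z[5]=0
i=6: outside box; Z[6]=0
i=7: outside box; Z[7]=0
i=8: outside box; Z[8]=1 grow→box=[8,9)
i=9: outside box; Z[9]=0
i=10: outside box; Z[10]=1 grow→box=[10,11)
i=11: outside box; Z[11]=2 grow→box=[11,13)
i=12: min(r-i=1, Z[1]=0)=0; Z[12]=0
i=13: outside box; Z[13]=0
i=14: outside box; Z[14]=0
i=15: outside box; Z[15]=0
i=16: outside box; Z[16]=0
i=17: outside box; Z[17]=0
i=18: outside box; Z[18]=0
i=19: outside box; Z[19]=0
i=20: outside box; Z[20]=0
i=21: outside box; Z[21]=1 grow→box=[21,22)
i=22: outside box; Z[22]=0
i=23: outside box; Z[23]=0
i=24: outside box; Z[24]=0
i=25: outside box; Z[25]=1 grow→box=[25,26)
i=26: outside box; Z[26]=0
i=27: outside box; Z[27]=1 grow→box=[27,28)
i=28: outside box; Z[28]=0
i=29: outside box; Z[29]=0
i=30: outside box; Z[30]=0
i=31: outside box; Z[31]=0
i=32: outside box; Z[32]=2 grow→box=[32,34)
i=33: min(r-i=1, Z[1]=0)=0; Z[33]=0
i=34: outside box; Z[34]=0
i=35: outside box; Z[35]=0
i=36: outside box; Z[36]=0
i=37: outside box; Z[37]=0
i=38: outside box; Z[38]=0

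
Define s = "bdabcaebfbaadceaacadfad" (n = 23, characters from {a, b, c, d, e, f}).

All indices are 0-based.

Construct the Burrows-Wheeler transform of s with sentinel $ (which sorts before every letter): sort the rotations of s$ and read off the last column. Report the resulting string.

debdafaccfa$eabdabaacadb

rank  rotation                  last
    0  $bdabcaebfbaadceaacadfad  d
    1  aacadfad$bdabcaebfbaadce  e
    2  aadceaacadfad$bdabcaebfb  b
    3  abcaebfbaadceaacadfad$bd  d
    4  acadfad$bdabcaebfbaadcea  a
    5  ad$bdabcaebfbaadceaacadf  f
    6  adceaacadfad$bdabcaebfba  a
    7  adfad$bdabcaebfbaadceaac  c
    8  aebfbaadceaacadfad$bdabc  c
    9  baadceaacadfad$bdabcaebf  f
   10  bcaebfbaadceaacadfad$bda  a
   11  bdabcaebfbaadceaacadfad$  $
   12  bfbaadceaacadfad$bdabcae  e
   13  cadfad$bdabcaebfbaadceaa  a
   14  caebfbaadceaacadfad$bdab  b
   15  ceaacadfad$bdabcaebfbaad  d
   16  d$bdabcaebfbaadceaacadfa  a
   17  dabcaebfbaadceaacadfad$b  b
   18  dceaacadfad$bdabcaebfbaa  a
   19  dfad$bdabcaebfbaadceaaca  a
   20  eaacadfad$bdabcaebfbaadc  c
   21  ebfbaadceaacadfad$bdabca  a
   22  fad$bdabcaebfbaadceaacad  d
   23  fbaadceaacadfad$bdabcaeb  b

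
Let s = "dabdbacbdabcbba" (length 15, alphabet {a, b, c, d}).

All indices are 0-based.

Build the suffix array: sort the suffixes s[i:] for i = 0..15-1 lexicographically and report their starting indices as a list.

rank→(start, suffix):
  0 → (14, 'a')
  1 → (9, 'abcbba')
  2 → (1, 'abdbacbdabcbba')
  3 → (5, 'acbdabcbba')
  4 → (13, 'ba')
  5 → (4, 'bacbdabcbba')
  6 → (12, 'bba')
  7 → (10, 'bcbba')
  8 → (7, 'bdabcbba')
  9 → (2, 'bdbacbdabcbba')
  10 → (11, 'cbba')
  11 → (6, 'cbdabcbba')
  12 → (8, 'dabcbba')
  13 → (0, 'dabdbacbdabcbba')
  14 → (3, 'dbacbdabcbba')

[14, 9, 1, 5, 13, 4, 12, 10, 7, 2, 11, 6, 8, 0, 3]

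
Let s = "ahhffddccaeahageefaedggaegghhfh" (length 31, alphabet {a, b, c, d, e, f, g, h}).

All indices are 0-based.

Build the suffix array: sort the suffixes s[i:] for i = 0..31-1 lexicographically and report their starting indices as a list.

rank→(start, suffix):
  0 → (9, 'aeahageefaedggaegghhfh')
  1 → (18, 'aedggaegghhfh')
  2 → (23, 'aegghhfh')
  3 → (13, 'ageefaedggaegghhfh')
  4 → (11, 'ahageefaedggaegghhfh')
  5 → (0, 'ahhffddccaeahageefaedggaegghhfh')
  6 → (8, 'caeahageefaedggaegghhfh')
  7 → (7, 'ccaeahageefaedggaegghhfh')
  8 → (6, 'dccaeahageefaedggaegghhfh')
  9 → (5, 'ddccaeahageefaedggaegghhfh')
  10 → (20, 'dggaegghhfh')
  11 → (10, 'eahageefaedggaegghhfh')
  12 → (19, 'edggaegghhfh')
  13 → (15, 'eefaedggaegghhfh')
  14 → (16, 'efaedggaegghhfh')
  15 → (24, 'egghhfh')
  16 → (17, 'faedggaegghhfh')
  17 → (4, 'fddccaeahageefaedggaegghhfh')
  18 → (3, 'ffddccaeahageefaedggaegghhfh')
  19 → (29, 'fh')
  20 → (22, 'gaegghhfh')
  21 → (14, 'geefaedggaegghhfh')
  22 → (21, 'ggaegghhfh')
  23 → (25, 'gghhfh')
  24 → (26, 'ghhfh')
  25 → (30, 'h')
  26 → (12, 'hageefaedggaegghhfh')
  27 → (2, 'hffddccaeahageefaedggaegghhfh')
  28 → (28, 'hfh')
  29 → (1, 'hhffddccaeahageefaedggaegghhfh')
  30 → (27, 'hhfh')

[9, 18, 23, 13, 11, 0, 8, 7, 6, 5, 20, 10, 19, 15, 16, 24, 17, 4, 3, 29, 22, 14, 21, 25, 26, 30, 12, 2, 28, 1, 27]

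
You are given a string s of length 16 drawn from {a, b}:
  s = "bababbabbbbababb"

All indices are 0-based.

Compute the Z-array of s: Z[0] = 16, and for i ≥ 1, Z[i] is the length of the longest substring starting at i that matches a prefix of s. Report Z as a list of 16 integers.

Z[0]=16
i=1: fresh scan; Z[1]=0
i=2: fresh scan; Z[2]=3 extend→box=[2,5)
i=3: min(r-i=2, Z[1]=0)=0; Z[3]=0
i=4: min(r-i=1, Z[2]=3)=1; Z[4]=1
i=5: fresh scan; Z[5]=3 extend→box=[5,8)
i=6: min(r-i=2, Z[1]=0)=0; Z[6]=0
i=7: min(r-i=1, Z[2]=3)=1; Z[7]=1
i=8: fresh scan; Z[8]=1 extend→box=[8,9)
i=9: fresh scan; Z[9]=1 extend→box=[9,10)
i=10: fresh scan; Z[10]=6 extend→box=[10,16)
i=11: min(r-i=5, Z[1]=0)=0; Z[11]=0
i=12: min(r-i=4, Z[2]=3)=3; Z[12]=3
i=13: min(r-i=3, Z[3]=0)=0; Z[13]=0
i=14: min(r-i=2, Z[4]=1)=1; Z[14]=1
i=15: min(r-i=1, Z[5]=3)=1; Z[15]=1

[16, 0, 3, 0, 1, 3, 0, 1, 1, 1, 6, 0, 3, 0, 1, 1]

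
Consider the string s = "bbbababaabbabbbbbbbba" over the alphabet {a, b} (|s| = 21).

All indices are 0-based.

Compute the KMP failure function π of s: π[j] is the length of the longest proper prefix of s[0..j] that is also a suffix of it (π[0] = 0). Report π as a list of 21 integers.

π[0] = 0
j=1 s[j]='b': π[1]=1 (border 'b')
j=2 s[j]='b': π[2]=2 (border 'bb')
j=3 s[j]='a': k: 2→1→0; π[3]=0 (border '')
j=4 s[j]='b': π[4]=1 (border 'b')
j=5 s[j]='a': k: 1→0; π[5]=0 (border '')
j=6 s[j]='b': π[6]=1 (border 'b')
j=7 s[j]='a': k: 1→0; π[7]=0 (border '')
j=8 s[j]='a': π[8]=0 (border '')
j=9 s[j]='b': π[9]=1 (border 'b')
j=10 s[j]='b': π[10]=2 (border 'bb')
j=11 s[j]='a': k: 2→1→0; π[11]=0 (border '')
j=12 s[j]='b': π[12]=1 (border 'b')
j=13 s[j]='b': π[13]=2 (border 'bb')
j=14 s[j]='b': π[14]=3 (border 'bbb')
j=15 s[j]='b': k: 3→2; π[15]=3 (border 'bbb')
j=16 s[j]='b': k: 3→2; π[16]=3 (border 'bbb')
j=17 s[j]='b': k: 3→2; π[17]=3 (border 'bbb')
j=18 s[j]='b': k: 3→2; π[18]=3 (border 'bbb')
j=19 s[j]='b': k: 3→2; π[19]=3 (border 'bbb')
j=20 s[j]='a': π[20]=4 (border 'bbba')

[0, 1, 2, 0, 1, 0, 1, 0, 0, 1, 2, 0, 1, 2, 3, 3, 3, 3, 3, 3, 4]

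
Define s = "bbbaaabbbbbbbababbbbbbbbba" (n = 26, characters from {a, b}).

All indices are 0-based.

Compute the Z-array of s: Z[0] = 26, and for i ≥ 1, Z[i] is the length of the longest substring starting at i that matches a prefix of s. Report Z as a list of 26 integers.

Z[0]=26
i=1: i≥r, start 0; Z[1]=2 grow→box=[1,3)
i=2: min(r-i=1, Z[1]=2)=1; Z[2]=1
i=3: i≥r, start 0; Z[3]=0
i=4: i≥r, start 0; Z[4]=0
i=5: i≥r, start 0; Z[5]=0
i=6: i≥r, start 0; Z[6]=3 grow→box=[6,9)
i=7: min(r-i=2, Z[1]=2)=2; Z[7]=3 grow→box=[7,10)
i=8: min(r-i=2, Z[1]=2)=2; Z[8]=3 grow→box=[8,11)
i=9: min(r-i=2, Z[1]=2)=2; Z[9]=3 grow→box=[9,12)
i=10: min(r-i=2, Z[1]=2)=2; Z[10]=4 grow→box=[10,14)
i=11: min(r-i=3, Z[1]=2)=2; Z[11]=2
i=12: min(r-i=2, Z[2]=1)=1; Z[12]=1
i=13: min(r-i=1, Z[3]=0)=0; Z[13]=0
i=14: i≥r, start 0; Z[14]=1 grow→box=[14,15)
i=15: i≥r, start 0; Z[15]=0
i=16: i≥r, start 0; Z[16]=3 grow→box=[16,19)
i=17: min(r-i=2, Z[1]=2)=2; Z[17]=3 grow→box=[17,20)
i=18: min(r-i=2, Z[1]=2)=2; Z[18]=3 grow→box=[18,21)
i=19: min(r-i=2, Z[1]=2)=2; Z[19]=3 grow→box=[19,22)
i=20: min(r-i=2, Z[1]=2)=2; Z[20]=3 grow→box=[20,23)
i=21: min(r-i=2, Z[1]=2)=2; Z[21]=3 grow→box=[21,24)
i=22: min(r-i=2, Z[1]=2)=2; Z[22]=4 grow→box=[22,26)
i=23: min(r-i=3, Z[1]=2)=2; Z[23]=2
i=24: min(r-i=2, Z[2]=1)=1; Z[24]=1
i=25: min(r-i=1, Z[3]=0)=0; Z[25]=0

[26, 2, 1, 0, 0, 0, 3, 3, 3, 3, 4, 2, 1, 0, 1, 0, 3, 3, 3, 3, 3, 3, 4, 2, 1, 0]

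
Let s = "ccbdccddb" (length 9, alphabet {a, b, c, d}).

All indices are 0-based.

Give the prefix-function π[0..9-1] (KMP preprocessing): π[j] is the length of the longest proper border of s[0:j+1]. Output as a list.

π[0] = 0
j=1 s[j]='c': π[1]=1 (border 'c')
j=2 s[j]='b': k: 1→0; π[2]=0 (border '')
j=3 s[j]='d': π[3]=0 (border '')
j=4 s[j]='c': π[4]=1 (border 'c')
j=5 s[j]='c': π[5]=2 (border 'cc')
j=6 s[j]='d': k: 2→1→0; π[6]=0 (border '')
j=7 s[j]='d': π[7]=0 (border '')
j=8 s[j]='b': π[8]=0 (border '')

[0, 1, 0, 0, 1, 2, 0, 0, 0]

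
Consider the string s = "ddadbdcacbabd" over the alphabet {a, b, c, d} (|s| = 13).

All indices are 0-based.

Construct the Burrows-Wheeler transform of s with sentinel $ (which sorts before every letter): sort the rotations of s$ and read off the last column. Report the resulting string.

dbcdcaddabdab$

rank  rotation        last
    0  $ddadbdcacbabd  d
    1  abd$ddadbdcacb  b
    2  acbabd$ddadbdc  c
    3  adbdcacbabd$dd  d
    4  babd$ddadbdcac  c
    5  bd$ddadbdcacba  a
    6  bdcacbabd$ddad  d
    7  cacbabd$ddadbd  d
    8  cbabd$ddadbdca  a
    9  d$ddadbdcacbab  b
   10  dadbdcacbabd$d  d
   11  dbdcacbabd$dda  a
   12  dcacbabd$ddadb  b
   13  ddadbdcacbabd$  $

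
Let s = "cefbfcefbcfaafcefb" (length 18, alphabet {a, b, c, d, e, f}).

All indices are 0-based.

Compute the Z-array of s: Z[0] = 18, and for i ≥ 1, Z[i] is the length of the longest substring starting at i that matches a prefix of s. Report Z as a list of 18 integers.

Z[0]=18
i=1: fresh scan; Z[1]=0
i=2: fresh scan; Z[2]=0
i=3: fresh scan; Z[3]=0
i=4: fresh scan; Z[4]=0
i=5: fresh scan; Z[5]=4 scan→box=[5,9)
i=6: min(r-i=3, Z[1]=0)=0; Z[6]=0
i=7: min(r-i=2, Z[2]=0)=0; Z[7]=0
i=8: min(r-i=1, Z[3]=0)=0; Z[8]=0
i=9: fresh scan; Z[9]=1 scan→box=[9,10)
i=10: fresh scan; Z[10]=0
i=11: fresh scan; Z[11]=0
i=12: fresh scan; Z[12]=0
i=13: fresh scan; Z[13]=0
i=14: fresh scan; Z[14]=4 scan→box=[14,18)
i=15: min(r-i=3, Z[1]=0)=0; Z[15]=0
i=16: min(r-i=2, Z[2]=0)=0; Z[16]=0
i=17: min(r-i=1, Z[3]=0)=0; Z[17]=0

[18, 0, 0, 0, 0, 4, 0, 0, 0, 1, 0, 0, 0, 0, 4, 0, 0, 0]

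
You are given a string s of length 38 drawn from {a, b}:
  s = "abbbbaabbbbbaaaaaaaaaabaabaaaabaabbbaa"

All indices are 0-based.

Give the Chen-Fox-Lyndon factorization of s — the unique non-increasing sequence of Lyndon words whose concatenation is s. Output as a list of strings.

["abbbb", "aabbbbb", "aaaaaaaaaabaabaaaabaabbb", "a", "a"]

emit factor 1: 'abbbb' (i=0, period=5)
emit factor 2: 'aabbbbb' (i=5, period=7)
emit factor 3: 'aaaaaaaaaabaabaaaabaabbb' (i=12, period=24)
emit factor 4: 'a' (i=36, period=1)
emit factor 5: 'a' (i=37, period=1)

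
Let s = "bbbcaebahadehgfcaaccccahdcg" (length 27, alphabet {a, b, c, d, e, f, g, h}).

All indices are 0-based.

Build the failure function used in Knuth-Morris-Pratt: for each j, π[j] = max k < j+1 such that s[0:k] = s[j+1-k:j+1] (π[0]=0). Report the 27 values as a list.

[0, 1, 2, 0, 0, 0, 1, 0, 0, 0, 0, 0, 0, 0, 0, 0, 0, 0, 0, 0, 0, 0, 0, 0, 0, 0, 0]

π[0] = 0
j=1 s[j]='b': π[1]=1 (border 'b')
j=2 s[j]='b': π[2]=2 (border 'bb')
j=3 s[j]='c': k: 2→1→0; π[3]=0 (border '')
j=4 s[j]='a': π[4]=0 (border '')
j=5 s[j]='e': π[5]=0 (border '')
j=6 s[j]='b': π[6]=1 (border 'b')
j=7 s[j]='a': k: 1→0; π[7]=0 (border '')
j=8 s[j]='h': π[8]=0 (border '')
j=9 s[j]='a': π[9]=0 (border '')
j=10 s[j]='d': π[10]=0 (border '')
j=11 s[j]='e': π[11]=0 (border '')
j=12 s[j]='h': π[12]=0 (border '')
j=13 s[j]='g': π[13]=0 (border '')
j=14 s[j]='f': π[14]=0 (border '')
j=15 s[j]='c': π[15]=0 (border '')
j=16 s[j]='a': π[16]=0 (border '')
j=17 s[j]='a': π[17]=0 (border '')
j=18 s[j]='c': π[18]=0 (border '')
j=19 s[j]='c': π[19]=0 (border '')
j=20 s[j]='c': π[20]=0 (border '')
j=21 s[j]='c': π[21]=0 (border '')
j=22 s[j]='a': π[22]=0 (border '')
j=23 s[j]='h': π[23]=0 (border '')
j=24 s[j]='d': π[24]=0 (border '')
j=25 s[j]='c': π[25]=0 (border '')
j=26 s[j]='g': π[26]=0 (border '')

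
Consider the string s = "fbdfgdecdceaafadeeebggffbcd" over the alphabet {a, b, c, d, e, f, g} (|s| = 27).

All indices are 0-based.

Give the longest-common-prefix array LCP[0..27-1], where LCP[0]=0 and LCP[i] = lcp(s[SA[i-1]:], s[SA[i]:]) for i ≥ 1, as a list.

rank→(start, suffix):
  0 → (11, 'aafadeeebggffbcd')
  1 → (14, 'adeeebggffbcd')
  2 → (12, 'afadeeebggffbcd')
  3 → (24, 'bcd')
  4 → (1, 'bdfgdecdceaafadeeebggffbcd')
  5 → (19, 'bggffbcd')
  6 → (25, 'cd')
  7 → (7, 'cdceaafadeeebggffbcd')
  8 → (9, 'ceaafadeeebggffbcd')
  9 → (26, 'd')
  10 → (8, 'dceaafadeeebggffbcd')
  11 → (5, 'decdceaafadeeebggffbcd')
  12 → (15, 'deeebggffbcd')
  13 → (2, 'dfgdecdceaafadeeebggffbcd')
  14 → (10, 'eaafadeeebggffbcd')
  15 → (18, 'ebggffbcd')
  16 → (6, 'ecdceaafadeeebggffbcd')
  17 → (17, 'eebggffbcd')
  18 → (16, 'eeebggffbcd')
  19 → (13, 'fadeeebggffbcd')
  20 → (23, 'fbcd')
  21 → (0, 'fbdfgdecdceaafadeeebggffbcd')
  22 → (22, 'ffbcd')
  23 → (3, 'fgdecdceaafadeeebggffbcd')
  24 → (4, 'gdecdceaafadeeebggffbcd')
  25 → (21, 'gffbcd')
  26 → (20, 'ggffbcd')

SA = [11, 14, 12, 24, 1, 19, 25, 7, 9, 26, 8, 5, 15, 2, 10, 18, 6, 17, 16, 13, 23, 0, 22, 3, 4, 21, 20]
rank  pair      lcp
   1  s[11:],s[14:]  1  'a'
   2  s[14:],s[12:]  1  'a'
   3  s[12:],s[24:]  0  ''
   4  s[24:],s[1:]  1  'b'
   5  s[1:],s[19:]  1  'b'
   6  s[19:],s[25:]  0  ''
   7  s[25:],s[7:]  2  'cd'
   8  s[7:],s[9:]  1  'c'
   9  s[9:],s[26:]  0  ''
  10  s[26:],s[8:]  1  'd'
  11  s[8:],s[5:]  1  'd'
  12  s[5:],s[15:]  2  'de'
  13  s[15:],s[2:]  1  'd'
  14  s[2:],s[10:]  0  ''
  15  s[10:],s[18:]  1  'e'
  16  s[18:],s[6:]  1  'e'
  17  s[6:],s[17:]  1  'e'
  18  s[17:],s[16:]  2  'ee'
  19  s[16:],s[13:]  0  ''
  20  s[13:],s[23:]  1  'f'
  21  s[23:],s[0:]  2  'fb'
  22  s[0:],s[22:]  1  'f'
  23  s[22:],s[3:]  1  'f'
  24  s[3:],s[4:]  0  ''
  25  s[4:],s[21:]  1  'g'
  26  s[21:],s[20:]  1  'g'

[0, 1, 1, 0, 1, 1, 0, 2, 1, 0, 1, 1, 2, 1, 0, 1, 1, 1, 2, 0, 1, 2, 1, 1, 0, 1, 1]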